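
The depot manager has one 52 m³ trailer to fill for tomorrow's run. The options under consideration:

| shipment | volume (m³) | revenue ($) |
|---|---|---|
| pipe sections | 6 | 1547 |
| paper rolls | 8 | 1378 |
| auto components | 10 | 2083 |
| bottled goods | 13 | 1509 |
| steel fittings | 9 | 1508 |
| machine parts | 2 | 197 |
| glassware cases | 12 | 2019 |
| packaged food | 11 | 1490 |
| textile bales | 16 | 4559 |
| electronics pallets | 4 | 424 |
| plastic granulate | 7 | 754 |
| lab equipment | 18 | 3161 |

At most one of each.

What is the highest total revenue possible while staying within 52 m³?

11586

Greedy by ratio would take pipe sections + auto components + machine parts + textile bales + lab equipment: 52 m³ used, total 11547.
Dropping machine parts and lab equipment frees 20 m³; slotting in paper rolls + glassware cases (20 m³) lifts the total to 11586 at 52 m³.
Runner-up pipe sections + auto components + machine parts + textile bales + lab equipment tops out at 11547.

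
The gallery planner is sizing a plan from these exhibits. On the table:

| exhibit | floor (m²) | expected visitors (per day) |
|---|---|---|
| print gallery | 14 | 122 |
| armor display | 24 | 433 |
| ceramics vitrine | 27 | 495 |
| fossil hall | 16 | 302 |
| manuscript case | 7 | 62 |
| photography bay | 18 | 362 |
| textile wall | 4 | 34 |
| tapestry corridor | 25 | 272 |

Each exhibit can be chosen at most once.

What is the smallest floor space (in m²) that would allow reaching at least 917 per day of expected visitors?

51

Minimise m² subject to total expected visitors ≥ 917.
Taking armor display + ceramics vitrine gives 928 (≥ 917) for 51 m².
No combination under 51 m² hits 917.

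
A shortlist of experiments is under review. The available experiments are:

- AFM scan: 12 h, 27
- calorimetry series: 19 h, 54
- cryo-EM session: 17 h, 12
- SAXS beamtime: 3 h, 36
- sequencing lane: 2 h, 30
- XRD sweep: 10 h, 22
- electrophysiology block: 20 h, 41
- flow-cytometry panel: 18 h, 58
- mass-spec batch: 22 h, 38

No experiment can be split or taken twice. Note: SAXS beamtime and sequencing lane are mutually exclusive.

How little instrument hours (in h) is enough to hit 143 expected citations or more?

Need the lightest bundle worth ≥ 143.
Taking calorimetry series + SAXS beamtime + flow-cytometry panel gives 148 (≥ 143) for 40 h.
No combination under 40 h hits 143.

40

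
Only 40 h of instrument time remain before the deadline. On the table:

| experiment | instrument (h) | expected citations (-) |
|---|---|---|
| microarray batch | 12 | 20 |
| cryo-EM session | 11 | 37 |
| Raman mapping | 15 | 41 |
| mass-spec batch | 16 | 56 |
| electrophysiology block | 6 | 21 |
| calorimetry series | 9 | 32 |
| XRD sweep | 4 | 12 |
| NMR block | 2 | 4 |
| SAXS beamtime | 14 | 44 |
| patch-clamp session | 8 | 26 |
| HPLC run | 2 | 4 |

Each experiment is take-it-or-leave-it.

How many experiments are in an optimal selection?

4

Best achievable expected citations is 137.
For example cryo-EM session + mass-spec batch + calorimetry series + XRD sweep achieves it, using 40 h.
Any selection reaching 137 contains exactly 4 experiments.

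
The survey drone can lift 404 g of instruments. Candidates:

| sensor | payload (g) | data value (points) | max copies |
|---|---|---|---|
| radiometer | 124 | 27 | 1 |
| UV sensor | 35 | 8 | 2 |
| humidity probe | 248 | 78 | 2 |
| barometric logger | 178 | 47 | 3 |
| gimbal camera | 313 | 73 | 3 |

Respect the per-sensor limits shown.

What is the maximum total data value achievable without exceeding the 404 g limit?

105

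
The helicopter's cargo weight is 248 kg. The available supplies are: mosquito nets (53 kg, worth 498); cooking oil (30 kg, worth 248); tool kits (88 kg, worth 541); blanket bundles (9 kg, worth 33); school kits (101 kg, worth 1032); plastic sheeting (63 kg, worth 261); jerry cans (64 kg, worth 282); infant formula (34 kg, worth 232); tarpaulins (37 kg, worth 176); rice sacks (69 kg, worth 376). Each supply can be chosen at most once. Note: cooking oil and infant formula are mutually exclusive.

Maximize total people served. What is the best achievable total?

2071

Mosquito nets + tool kits + school kits uses 242 of the 248 kg and totals 2071.
Next best is mosquito nets + cooking oil + school kits + jerry cans at 2060 (248 kg) — short by 11.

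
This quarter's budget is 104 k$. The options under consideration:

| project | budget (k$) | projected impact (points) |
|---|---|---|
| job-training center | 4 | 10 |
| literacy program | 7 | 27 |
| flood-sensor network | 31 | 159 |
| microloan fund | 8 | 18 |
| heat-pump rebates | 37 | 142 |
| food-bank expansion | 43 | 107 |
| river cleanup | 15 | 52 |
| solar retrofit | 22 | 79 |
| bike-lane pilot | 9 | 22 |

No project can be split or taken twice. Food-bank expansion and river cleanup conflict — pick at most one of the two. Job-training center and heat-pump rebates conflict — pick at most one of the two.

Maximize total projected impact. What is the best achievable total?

407

Density check — flood-sensor network 5.13, literacy program 3.86, heat-pump rebates 3.84 are the best per k$.
Best packing: literacy program + flood-sensor network + heat-pump rebates + solar retrofit — 97 k$, 407 total.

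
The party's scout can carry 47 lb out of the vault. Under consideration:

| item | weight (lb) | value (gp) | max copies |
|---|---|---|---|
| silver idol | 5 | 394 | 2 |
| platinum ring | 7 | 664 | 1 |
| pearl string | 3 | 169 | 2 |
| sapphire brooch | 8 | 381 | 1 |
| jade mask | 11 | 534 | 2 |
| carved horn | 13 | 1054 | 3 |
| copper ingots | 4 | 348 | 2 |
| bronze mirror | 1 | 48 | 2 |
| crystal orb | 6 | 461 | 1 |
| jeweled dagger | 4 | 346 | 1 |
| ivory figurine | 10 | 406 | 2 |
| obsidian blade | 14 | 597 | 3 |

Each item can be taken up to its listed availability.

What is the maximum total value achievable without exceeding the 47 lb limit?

3929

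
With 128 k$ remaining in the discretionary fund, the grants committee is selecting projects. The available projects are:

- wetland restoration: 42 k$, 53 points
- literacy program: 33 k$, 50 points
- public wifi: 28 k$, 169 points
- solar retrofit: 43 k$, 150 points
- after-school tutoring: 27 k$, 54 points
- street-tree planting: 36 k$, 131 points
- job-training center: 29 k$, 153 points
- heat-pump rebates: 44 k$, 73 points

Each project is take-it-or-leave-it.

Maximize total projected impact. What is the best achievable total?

The ratio heuristic lands on public wifi + after-school tutoring + street-tree planting + job-training center (507) but leaves 8 k$ idle.
Replace street-tree planting with solar retrofit: the trade gains 19 net, giving 526 at 127 k$.
An exhaustive check of the 256 subsets confirms 526.

526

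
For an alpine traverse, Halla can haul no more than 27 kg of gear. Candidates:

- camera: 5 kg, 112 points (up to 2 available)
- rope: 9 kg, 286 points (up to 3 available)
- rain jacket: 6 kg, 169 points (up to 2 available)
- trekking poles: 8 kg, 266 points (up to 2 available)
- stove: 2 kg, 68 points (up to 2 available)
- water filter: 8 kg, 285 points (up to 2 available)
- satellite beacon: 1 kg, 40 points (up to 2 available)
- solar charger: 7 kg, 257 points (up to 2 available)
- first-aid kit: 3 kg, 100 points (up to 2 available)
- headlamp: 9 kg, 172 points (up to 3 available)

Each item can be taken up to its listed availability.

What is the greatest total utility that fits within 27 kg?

Density check — satellite beacon 40.00, solar charger 36.71, water filter 35.62, stove 34.00 are the best per kg.
Taking the top-ratio items first gives stove + water filter + 2×satellite beacon + 2×solar charger for 947 (26 kg).
Dropping stove frees 2 kg; slotting in first-aid kit (3 kg) lifts the total to 979 at 27 kg.
No other feasible combination exceeds 979.

979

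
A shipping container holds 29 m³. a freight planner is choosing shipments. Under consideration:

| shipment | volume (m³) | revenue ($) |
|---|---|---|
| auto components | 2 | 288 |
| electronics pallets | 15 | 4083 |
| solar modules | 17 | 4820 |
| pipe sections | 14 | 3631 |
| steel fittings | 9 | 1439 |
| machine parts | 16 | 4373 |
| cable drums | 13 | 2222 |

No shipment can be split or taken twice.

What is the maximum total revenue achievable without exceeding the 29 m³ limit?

7714

Ranking by ratio (revenue/m³): solar modules 283.53, machine parts 273.31, electronics pallets 272.20, pipe sections 259.36.
Taking the top-ratio shipments first gives auto components + solar modules + steel fittings for 6547 (28 m³).
But electronics pallets + pipe sections fits in 29 m³ and reaches 7714.
Next best is machine parts + cable drums at 6595 (29 m³) — short by 1119.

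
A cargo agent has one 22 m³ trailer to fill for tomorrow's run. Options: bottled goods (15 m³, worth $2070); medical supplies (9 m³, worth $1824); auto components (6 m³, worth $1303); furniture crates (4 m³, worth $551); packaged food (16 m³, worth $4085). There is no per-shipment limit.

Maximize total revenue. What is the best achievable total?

5388

Ranking by ratio (revenue/m³): packaged food 255.31, auto components 217.17, medical supplies 202.67, bottled goods 138.00.
Taking auto components + packaged food: 22 m³ used, 5388 in revenue.
That's the maximum — no swap from here does better than 5388.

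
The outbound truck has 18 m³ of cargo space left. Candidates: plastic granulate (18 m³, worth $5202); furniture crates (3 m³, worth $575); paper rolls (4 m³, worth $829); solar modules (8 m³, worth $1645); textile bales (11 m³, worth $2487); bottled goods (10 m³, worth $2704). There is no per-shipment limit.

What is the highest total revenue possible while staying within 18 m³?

5202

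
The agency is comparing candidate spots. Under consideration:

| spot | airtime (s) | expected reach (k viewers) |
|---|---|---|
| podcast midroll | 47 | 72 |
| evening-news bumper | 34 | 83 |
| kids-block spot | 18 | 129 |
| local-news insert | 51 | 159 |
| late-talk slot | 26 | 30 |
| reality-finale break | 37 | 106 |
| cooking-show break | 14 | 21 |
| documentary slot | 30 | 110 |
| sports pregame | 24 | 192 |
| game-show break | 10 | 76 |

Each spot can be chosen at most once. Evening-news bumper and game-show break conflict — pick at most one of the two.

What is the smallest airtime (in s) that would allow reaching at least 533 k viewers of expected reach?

103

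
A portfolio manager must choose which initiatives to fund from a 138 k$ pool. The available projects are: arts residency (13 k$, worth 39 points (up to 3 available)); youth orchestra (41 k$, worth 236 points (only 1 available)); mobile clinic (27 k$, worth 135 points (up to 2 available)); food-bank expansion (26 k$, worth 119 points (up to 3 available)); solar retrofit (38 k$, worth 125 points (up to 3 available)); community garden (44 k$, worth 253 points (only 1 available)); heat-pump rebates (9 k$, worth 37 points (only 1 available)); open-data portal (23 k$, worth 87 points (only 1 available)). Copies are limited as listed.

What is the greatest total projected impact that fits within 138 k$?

Ranking by ratio (projected impact/k$): youth orchestra 5.76, community garden 5.75, mobile clinic 5.00.
The ratio ordering already packs tightly: youth orchestra + mobile clinic + food-bank expansion + community garden, 138 k$, 743.
Every other selection either busts 138 k$ or exceeds an availability limit or fails to beat 743.

743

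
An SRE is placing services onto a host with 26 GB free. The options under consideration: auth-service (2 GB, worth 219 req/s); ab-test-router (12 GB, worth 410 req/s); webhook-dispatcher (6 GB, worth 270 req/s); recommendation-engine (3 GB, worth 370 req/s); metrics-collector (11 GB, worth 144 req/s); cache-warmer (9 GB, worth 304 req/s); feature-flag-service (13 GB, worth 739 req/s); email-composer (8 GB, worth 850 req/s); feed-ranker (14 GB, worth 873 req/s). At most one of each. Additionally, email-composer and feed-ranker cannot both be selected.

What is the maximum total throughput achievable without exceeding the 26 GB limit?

Ranking by ratio (throughput/GB): recommendation-engine 123.33, auth-service 109.50, email-composer 106.25.
Auth-service + recommendation-engine + feature-flag-service + email-composer uses 26 of the 26 GB and totals 2178.

2178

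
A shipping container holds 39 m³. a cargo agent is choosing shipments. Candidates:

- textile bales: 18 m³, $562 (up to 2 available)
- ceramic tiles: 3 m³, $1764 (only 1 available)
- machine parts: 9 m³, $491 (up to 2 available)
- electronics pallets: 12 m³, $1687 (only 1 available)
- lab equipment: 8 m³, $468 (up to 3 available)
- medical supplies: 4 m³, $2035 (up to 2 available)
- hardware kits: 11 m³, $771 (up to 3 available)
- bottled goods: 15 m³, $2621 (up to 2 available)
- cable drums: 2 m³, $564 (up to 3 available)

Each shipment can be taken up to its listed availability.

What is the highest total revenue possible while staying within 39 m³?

Best packing: ceramic tiles + 2×medical supplies + bottled goods + 3×cable drums — 32 m³, 10147 total.
Every other selection either busts 39 m³ or exceeds an availability limit or fails to beat 10147.

10147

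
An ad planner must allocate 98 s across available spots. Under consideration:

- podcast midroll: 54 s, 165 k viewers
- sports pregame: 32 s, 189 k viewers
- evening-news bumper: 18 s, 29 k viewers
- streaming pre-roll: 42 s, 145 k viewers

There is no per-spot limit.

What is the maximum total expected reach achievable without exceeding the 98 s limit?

567

By expected reach per s: sports pregame 5.91, streaming pre-roll 3.45, podcast midroll 3.06 lead.
Taking 3×sports pregame: 96 s used, 567 in expected reach.
That's the maximum — no swap from here does better than 567.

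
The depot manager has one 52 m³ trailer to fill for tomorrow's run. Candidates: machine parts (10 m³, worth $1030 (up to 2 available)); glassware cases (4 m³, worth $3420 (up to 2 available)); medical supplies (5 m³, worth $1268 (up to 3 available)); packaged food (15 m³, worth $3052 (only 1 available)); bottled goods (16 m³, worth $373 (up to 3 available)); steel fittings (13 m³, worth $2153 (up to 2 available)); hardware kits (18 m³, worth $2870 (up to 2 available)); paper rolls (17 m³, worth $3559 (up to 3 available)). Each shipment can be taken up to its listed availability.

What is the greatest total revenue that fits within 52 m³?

A density-first pass picks machine parts + 2×glassware cases + 3×medical supplies + paper rolls — 15233 at 50 m³.
Dropping machine parts and medical supplies frees 15 m³; slotting in paper rolls (17 m³) lifts the total to 16494 at 52 m³.
That's the maximum — no swap from here does better than 16494.

16494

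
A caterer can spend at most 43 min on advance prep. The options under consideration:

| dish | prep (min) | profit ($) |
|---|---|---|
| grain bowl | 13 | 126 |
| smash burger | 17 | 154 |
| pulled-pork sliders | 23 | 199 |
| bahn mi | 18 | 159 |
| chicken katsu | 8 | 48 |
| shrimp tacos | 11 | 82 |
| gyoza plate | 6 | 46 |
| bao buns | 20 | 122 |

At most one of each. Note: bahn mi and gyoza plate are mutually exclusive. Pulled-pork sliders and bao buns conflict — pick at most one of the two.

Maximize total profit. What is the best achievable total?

By profit per min: grain bowl 9.69, smash burger 9.06, bahn mi 8.83, pulled-pork sliders 8.65 lead.
Filling by ratio: grain bowl + smash burger + gyoza plate for 326, with 7 min left unused.
The 17 min tied up in smash burger is better spent on pulled-pork sliders — total rises to 371 (42 min).

371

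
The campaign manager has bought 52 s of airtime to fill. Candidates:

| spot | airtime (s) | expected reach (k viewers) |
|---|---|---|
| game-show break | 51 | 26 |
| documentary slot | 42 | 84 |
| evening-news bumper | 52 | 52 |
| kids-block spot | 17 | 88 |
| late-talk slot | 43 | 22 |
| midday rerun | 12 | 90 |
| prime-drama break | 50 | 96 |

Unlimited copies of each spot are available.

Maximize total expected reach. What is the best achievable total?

360

Density check — midday rerun 7.50, kids-block spot 5.18, documentary slot 2.00, prime-drama break 1.92 are the best per s.
The ratio ordering already packs tightly: 4×midday rerun, 48 s, 360.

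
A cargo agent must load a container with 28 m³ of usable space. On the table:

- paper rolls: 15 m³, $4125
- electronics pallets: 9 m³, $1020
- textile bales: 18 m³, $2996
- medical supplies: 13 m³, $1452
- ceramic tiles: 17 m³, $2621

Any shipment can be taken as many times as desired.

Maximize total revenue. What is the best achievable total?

5577

Taking the top-ratio shipments first gives paper rolls + electronics pallets for 5145 (24 m³).
The 9 m³ tied up in electronics pallets is better spent on medical supplies — total rises to 5577 (28 m³).
No other feasible combination exceeds 5577.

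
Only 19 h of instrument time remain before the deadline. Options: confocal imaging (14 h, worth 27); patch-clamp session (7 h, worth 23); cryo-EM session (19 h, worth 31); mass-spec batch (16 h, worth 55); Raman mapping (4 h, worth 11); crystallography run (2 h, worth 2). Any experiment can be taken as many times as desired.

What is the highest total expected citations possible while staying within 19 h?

Taking 2×patch-clamp session + Raman mapping: 18 h used, 57 in expected citations.
The spare 1 h is too small for any remaining experiment, and no exchange beats 57.

57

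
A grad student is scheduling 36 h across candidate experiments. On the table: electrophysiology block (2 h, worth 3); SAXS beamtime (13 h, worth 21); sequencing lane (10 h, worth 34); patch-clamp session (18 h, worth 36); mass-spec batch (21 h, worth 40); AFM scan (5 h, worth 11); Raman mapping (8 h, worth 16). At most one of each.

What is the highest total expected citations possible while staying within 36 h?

86

By expected citations per h: sequencing lane 3.40, AFM scan 2.20, patch-clamp session 2.00, Raman mapping 2.00 lead.
The ratio heuristic lands on electrophysiology block + sequencing lane + patch-clamp session + AFM scan (84) but leaves 1 h idle.
The 7 h tied up in electrophysiology block and AFM scan is better spent on Raman mapping — total rises to 86 (36 h).
No other feasible combination exceeds 86.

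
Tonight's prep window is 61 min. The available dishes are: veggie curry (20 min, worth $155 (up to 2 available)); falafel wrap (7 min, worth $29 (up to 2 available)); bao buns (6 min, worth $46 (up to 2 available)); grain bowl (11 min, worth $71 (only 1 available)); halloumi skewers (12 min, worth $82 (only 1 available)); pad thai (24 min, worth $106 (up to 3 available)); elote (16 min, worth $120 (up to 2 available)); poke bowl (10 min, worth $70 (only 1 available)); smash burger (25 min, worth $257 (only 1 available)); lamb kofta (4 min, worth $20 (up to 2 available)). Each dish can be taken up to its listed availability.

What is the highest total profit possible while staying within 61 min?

Density check — smash burger 10.28, veggie curry 7.75, bao buns 7.67, elote 7.50 are the best per min.
A density-first pass picks veggie curry + 2×bao buns + smash burger + lamb kofta — 524 at 61 min.
The 16 min tied up in 2×bao buns and lamb kofta is better spent on elote — total rises to 532 (61 min).
That's the maximum — no swap from here does better than 532.

532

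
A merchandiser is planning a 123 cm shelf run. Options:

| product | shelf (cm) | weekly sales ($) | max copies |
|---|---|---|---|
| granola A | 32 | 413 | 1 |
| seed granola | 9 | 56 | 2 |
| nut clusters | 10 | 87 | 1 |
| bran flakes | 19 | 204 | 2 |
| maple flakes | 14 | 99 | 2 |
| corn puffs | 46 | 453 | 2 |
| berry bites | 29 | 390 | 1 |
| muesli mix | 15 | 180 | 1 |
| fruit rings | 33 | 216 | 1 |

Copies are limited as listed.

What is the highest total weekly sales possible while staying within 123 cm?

1447

Taking granola A + seed granola + 2×bran flakes + berry bites + muesli mix: 123 cm used, 1447 in weekly sales.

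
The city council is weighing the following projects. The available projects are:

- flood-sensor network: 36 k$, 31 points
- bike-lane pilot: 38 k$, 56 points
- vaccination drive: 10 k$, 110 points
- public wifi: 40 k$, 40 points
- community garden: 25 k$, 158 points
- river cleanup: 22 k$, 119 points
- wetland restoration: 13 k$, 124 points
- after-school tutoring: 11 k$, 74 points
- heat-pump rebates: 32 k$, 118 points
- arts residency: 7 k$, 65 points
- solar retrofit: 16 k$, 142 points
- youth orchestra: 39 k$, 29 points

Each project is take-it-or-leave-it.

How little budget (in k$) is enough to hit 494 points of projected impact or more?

57

Need the lightest bundle worth ≥ 494.
Taking vaccination drive + wetland restoration + after-school tutoring + arts residency + solar retrofit gives 515 (≥ 494) for 57 k$.
No combination under 57 k$ hits 494.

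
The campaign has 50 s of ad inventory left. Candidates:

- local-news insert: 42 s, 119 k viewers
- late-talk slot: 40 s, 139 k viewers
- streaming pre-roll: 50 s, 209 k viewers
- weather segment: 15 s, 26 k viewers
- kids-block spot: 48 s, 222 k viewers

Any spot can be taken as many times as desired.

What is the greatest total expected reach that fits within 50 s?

Kids-block spot uses 48 of the 50 s and totals 222.

222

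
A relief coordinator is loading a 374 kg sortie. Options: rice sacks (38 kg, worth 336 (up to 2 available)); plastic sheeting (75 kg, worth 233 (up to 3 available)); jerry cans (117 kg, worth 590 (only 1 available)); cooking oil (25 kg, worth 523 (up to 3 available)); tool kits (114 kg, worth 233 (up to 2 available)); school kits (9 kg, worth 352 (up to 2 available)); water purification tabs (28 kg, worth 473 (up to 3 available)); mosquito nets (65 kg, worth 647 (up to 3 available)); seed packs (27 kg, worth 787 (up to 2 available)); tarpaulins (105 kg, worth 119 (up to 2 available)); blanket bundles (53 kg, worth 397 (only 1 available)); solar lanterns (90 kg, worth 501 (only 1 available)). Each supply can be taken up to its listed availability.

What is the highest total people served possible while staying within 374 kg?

Filling by ratio: 3×cooking oil + 2×school kits + 3×water purification tabs + 2×mosquito nets + 2×seed packs for 6560, with 13 kg left unused.
The 65 kg tied up in mosquito nets is better spent on 2×rice sacks — total rises to 6585 (372 kg).
No other feasible combination exceeds 6585.

6585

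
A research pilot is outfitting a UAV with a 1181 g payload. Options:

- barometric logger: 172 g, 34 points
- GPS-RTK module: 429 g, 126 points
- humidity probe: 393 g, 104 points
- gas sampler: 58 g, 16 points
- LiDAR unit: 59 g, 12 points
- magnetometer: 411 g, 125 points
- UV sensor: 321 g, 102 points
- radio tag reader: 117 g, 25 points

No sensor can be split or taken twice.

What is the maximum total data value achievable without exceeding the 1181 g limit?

353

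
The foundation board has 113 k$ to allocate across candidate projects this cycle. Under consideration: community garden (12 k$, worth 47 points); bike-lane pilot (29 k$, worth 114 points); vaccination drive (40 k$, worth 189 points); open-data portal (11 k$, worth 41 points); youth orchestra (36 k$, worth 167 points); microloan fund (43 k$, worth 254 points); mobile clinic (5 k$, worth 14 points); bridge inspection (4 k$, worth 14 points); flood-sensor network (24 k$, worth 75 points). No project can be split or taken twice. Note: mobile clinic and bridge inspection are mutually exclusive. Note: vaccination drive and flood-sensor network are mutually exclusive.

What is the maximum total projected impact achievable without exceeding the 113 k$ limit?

By projected impact per k$: microloan fund 5.91, vaccination drive 4.72, youth orchestra 4.64 lead.
Best packing: bike-lane pilot + vaccination drive + microloan fund — 112 k$, 557 total.
The closest alternative, bike-lane pilot + youth orchestra + microloan fund + mobile clinic, reaches only 549.

557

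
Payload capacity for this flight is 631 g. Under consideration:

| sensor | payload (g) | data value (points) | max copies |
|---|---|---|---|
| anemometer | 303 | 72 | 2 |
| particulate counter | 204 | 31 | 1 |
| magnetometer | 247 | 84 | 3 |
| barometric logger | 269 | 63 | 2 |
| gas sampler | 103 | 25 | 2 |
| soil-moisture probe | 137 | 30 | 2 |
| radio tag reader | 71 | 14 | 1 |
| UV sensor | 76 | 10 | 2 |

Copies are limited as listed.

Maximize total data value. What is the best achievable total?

Ranking by ratio (data value/g): magnetometer 0.34, gas sampler 0.24, anemometer 0.24, barometric logger 0.23.
Filling by ratio: 2×magnetometer + gas sampler for 193, with 34 g left unused.
Dropping gas sampler frees 103 g; slotting in soil-moisture probe (137 g) lifts the total to 198 at 631 g.
Every other selection either busts 631 g or exceeds an availability limit or fails to beat 198.

198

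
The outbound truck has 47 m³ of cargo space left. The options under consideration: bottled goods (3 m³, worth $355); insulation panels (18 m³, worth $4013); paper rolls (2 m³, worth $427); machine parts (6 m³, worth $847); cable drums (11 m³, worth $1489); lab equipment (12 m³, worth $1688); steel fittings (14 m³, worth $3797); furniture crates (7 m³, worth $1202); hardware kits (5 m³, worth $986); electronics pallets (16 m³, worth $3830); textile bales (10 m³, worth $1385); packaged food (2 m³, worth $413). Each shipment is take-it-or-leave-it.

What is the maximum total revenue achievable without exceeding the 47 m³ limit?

Ranking by ratio (revenue/m³): steel fittings 271.21, electronics pallets 239.38, insulation panels 222.94, paper rolls 213.50.
Paper rolls + steel fittings + furniture crates + hardware kits + electronics pallets + packaged food uses 46 of the 47 m³ and totals 10655.
Nothing else within 47 m³ beats 10655.

10655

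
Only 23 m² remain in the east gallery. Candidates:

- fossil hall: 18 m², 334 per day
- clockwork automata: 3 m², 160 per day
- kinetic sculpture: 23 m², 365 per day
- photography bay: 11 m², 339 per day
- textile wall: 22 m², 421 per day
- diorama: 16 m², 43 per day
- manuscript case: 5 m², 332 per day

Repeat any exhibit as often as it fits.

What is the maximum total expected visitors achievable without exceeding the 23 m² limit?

1488

Clockwork automata + 4×manuscript case uses 23 of the 23 m² and totals 1488.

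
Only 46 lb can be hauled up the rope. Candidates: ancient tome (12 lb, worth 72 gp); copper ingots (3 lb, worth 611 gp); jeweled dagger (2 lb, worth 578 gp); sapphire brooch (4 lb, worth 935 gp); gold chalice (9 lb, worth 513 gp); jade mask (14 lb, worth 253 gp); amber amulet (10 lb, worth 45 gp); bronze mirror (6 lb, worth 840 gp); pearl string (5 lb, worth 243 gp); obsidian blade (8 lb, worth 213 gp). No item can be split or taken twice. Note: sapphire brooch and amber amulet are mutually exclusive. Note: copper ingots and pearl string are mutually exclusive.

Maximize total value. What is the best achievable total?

3943

Copper ingots + jeweled dagger + sapphire brooch + gold chalice + jade mask + bronze mirror + obsidian blade uses 46 of the 46 lb and totals 3943.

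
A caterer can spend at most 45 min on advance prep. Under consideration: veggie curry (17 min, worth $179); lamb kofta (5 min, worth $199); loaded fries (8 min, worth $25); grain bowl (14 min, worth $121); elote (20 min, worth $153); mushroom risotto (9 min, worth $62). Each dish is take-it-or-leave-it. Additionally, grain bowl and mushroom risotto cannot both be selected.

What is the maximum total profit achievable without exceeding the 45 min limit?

Density check — lamb kofta 39.80, veggie curry 10.53, grain bowl 8.64, elote 7.65 are the best per min.
Veggie curry + lamb kofta + elote uses 42 of the 45 min and totals 531.
The closest alternative, veggie curry + lamb kofta + loaded fries + grain bowl, reaches only 524.

531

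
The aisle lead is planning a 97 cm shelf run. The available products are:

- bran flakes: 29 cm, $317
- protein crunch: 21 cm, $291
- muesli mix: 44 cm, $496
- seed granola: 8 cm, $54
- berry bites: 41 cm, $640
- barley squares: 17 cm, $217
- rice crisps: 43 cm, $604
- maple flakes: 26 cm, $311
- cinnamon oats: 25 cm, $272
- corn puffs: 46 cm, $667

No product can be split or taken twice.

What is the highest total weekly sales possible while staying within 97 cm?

1361

By weekly sales per cm: berry bites 15.61, corn puffs 14.50, rice crisps 14.05 lead.
Taking seed granola + berry bites + corn puffs: 95 cm used, 1361 in weekly sales.
Runner-up seed granola + rice crisps + corn puffs tops out at 1325.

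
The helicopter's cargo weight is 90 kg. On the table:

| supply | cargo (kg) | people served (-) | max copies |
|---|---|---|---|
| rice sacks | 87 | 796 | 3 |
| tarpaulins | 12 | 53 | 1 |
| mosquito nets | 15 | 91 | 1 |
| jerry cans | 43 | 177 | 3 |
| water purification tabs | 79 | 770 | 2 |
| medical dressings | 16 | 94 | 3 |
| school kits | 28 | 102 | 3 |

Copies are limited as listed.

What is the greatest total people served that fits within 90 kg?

796

Taking the top-ratio supplies first gives water purification tabs for 770 (79 kg).
The 79 kg tied up in water purification tabs is better spent on rice sacks — total rises to 796 (87 kg).
No other feasible combination exceeds 796.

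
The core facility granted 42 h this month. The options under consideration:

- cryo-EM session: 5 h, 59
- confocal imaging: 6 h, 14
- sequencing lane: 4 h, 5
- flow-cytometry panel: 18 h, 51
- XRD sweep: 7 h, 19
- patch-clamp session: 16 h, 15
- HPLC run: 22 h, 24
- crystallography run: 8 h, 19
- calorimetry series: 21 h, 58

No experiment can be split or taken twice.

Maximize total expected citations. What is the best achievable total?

A density-first pass picks cryo-EM session + sequencing lane + flow-cytometry panel + XRD sweep + crystallography run — 153 at 42 h.
Dropping sequencing lane and flow-cytometry panel frees 22 h; slotting in calorimetry series (21 h) lifts the total to 155 at 41 h.

155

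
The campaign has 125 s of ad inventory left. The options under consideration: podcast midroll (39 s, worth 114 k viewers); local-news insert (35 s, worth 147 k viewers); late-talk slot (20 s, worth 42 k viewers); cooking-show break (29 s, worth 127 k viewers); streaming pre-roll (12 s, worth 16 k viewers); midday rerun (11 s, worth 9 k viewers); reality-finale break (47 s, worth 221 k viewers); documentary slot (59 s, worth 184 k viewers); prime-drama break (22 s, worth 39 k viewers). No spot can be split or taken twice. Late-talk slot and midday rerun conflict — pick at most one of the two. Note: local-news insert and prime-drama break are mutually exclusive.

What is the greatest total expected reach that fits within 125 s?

511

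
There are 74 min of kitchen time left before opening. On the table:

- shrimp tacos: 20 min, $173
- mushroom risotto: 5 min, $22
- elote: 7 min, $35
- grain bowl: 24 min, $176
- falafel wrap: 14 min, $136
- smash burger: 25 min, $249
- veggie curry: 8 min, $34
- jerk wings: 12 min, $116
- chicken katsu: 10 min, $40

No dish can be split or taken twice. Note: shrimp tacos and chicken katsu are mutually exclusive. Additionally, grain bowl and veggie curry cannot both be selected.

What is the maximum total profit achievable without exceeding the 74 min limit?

Shrimp tacos + falafel wrap + smash burger + jerk wings uses 71 of the 74 min and totals 674.
Next best is shrimp tacos + elote + falafel wrap + smash burger + veggie curry at 627 (74 min) — short by 47.

674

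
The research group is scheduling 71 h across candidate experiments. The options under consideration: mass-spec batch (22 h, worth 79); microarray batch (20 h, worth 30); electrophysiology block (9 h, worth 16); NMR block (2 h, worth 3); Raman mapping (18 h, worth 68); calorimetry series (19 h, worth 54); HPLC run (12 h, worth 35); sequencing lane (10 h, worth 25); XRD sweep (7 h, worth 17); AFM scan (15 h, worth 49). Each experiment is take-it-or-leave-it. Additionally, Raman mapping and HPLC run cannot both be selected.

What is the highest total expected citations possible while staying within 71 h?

Mass-spec batch + NMR block + Raman mapping + calorimetry series + sequencing lane uses 71 of the 71 h and totals 229.
Mass-spec batch + electrophysiology block + Raman mapping + XRD sweep + AFM scan matches that 229 at 71 h; no feasible combination exceeds it.

229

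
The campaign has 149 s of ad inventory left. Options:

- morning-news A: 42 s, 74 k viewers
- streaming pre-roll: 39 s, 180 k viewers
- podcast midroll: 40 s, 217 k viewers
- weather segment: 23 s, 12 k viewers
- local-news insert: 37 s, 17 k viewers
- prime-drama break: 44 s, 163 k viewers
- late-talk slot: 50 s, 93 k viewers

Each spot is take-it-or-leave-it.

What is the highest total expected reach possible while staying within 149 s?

572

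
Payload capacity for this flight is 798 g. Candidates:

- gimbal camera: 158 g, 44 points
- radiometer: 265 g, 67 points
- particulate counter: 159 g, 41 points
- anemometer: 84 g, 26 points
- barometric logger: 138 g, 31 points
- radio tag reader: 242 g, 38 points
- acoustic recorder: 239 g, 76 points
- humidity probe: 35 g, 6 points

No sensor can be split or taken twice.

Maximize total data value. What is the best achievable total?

Density check — acoustic recorder 0.32, anemometer 0.31, gimbal camera 0.28, particulate counter 0.26 are the best per g.
Taking the top-ratio sensors first gives gimbal camera + particulate counter + anemometer + barometric logger + acoustic recorder for 218 (778 g).
Dropping particulate counter and barometric logger frees 297 g; slotting in radiometer + humidity probe (300 g) lifts the total to 219 at 781 g.
No other feasible combination exceeds 219.

219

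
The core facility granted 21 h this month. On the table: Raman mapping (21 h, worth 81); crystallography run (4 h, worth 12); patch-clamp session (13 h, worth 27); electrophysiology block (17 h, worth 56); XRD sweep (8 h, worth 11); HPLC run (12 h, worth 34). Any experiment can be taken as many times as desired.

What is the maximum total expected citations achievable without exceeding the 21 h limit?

Taking Raman mapping: 21 h used, 81 in expected citations.
Nothing else within 21 h beats 81.

81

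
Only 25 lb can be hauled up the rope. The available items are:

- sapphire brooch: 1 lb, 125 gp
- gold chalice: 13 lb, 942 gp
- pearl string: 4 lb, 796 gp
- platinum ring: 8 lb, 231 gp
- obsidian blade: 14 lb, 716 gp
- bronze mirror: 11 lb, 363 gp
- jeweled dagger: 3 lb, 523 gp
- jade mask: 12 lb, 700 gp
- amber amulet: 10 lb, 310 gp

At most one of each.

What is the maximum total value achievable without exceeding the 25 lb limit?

Taking sapphire brooch + gold chalice + pearl string + jeweled dagger: 21 lb used, 2386 in value.

2386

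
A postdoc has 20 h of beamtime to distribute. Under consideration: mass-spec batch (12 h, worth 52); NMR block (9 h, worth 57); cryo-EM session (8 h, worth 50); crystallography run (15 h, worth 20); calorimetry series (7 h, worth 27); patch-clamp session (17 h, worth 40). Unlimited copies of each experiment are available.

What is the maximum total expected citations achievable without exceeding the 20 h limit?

114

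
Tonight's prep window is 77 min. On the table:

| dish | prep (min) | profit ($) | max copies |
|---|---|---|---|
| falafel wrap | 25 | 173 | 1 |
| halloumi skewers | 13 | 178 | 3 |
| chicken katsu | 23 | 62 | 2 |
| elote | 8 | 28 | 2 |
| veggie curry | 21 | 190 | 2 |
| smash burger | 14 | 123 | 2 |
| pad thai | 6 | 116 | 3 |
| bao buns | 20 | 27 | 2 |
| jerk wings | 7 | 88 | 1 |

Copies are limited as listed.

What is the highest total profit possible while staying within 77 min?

Ranking by ratio (profit/min): pad thai 19.33, halloumi skewers 13.69, jerk wings 12.57, veggie curry 9.05.
A density-first pass picks 3×halloumi skewers + elote + 3×pad thai + jerk wings — 998 at 72 min.
Replace elote and jerk wings with smash burger: the trade gains 7 net, giving 1005 at 71 min.
Nothing else within 77 min beats 1005.

1005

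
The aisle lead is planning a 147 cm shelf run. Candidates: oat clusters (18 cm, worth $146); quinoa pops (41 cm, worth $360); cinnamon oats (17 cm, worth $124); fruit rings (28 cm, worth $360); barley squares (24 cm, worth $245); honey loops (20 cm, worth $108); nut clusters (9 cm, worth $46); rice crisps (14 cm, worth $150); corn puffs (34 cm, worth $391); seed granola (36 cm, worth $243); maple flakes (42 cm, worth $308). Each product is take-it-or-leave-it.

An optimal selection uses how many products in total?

5

The maximum weekly sales within 147 cm is 1506.
For example quinoa pops + fruit rings + barley squares + rice crisps + corn puffs achieves it, using 141 cm.
All optima have 5 products.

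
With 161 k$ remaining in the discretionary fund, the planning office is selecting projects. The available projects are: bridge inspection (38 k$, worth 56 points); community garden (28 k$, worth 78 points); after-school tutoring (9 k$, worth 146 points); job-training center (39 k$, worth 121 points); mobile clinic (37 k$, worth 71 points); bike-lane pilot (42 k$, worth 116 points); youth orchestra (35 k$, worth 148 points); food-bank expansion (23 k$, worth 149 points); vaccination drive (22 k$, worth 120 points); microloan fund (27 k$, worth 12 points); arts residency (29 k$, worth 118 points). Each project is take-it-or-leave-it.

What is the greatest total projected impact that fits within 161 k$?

802

By projected impact per k$: after-school tutoring 16.22, food-bank expansion 6.48, vaccination drive 5.45, youth orchestra 4.23 lead.
Best packing: after-school tutoring + job-training center + youth orchestra + food-bank expansion + vaccination drive + arts residency — 157 k$, 802 total.
No other feasible combination exceeds 802.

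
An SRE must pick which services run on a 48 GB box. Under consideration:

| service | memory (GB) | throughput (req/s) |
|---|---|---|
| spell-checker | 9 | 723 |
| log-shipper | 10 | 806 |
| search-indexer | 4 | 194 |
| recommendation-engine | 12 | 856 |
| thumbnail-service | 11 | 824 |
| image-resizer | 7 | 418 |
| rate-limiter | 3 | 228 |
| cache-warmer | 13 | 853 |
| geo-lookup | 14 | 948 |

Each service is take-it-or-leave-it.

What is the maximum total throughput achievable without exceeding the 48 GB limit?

Density check — log-shipper 80.60, spell-checker 80.33, rate-limiter 76.00, thumbnail-service 74.91 are the best per GB.
Taking the top-ratio services first gives spell-checker + log-shipper + recommendation-engine + thumbnail-service + rate-limiter for 3437 (45 GB).
Replace thumbnail-service with geo-lookup: the trade gains 124 net, giving 3561 at 48 GB.

3561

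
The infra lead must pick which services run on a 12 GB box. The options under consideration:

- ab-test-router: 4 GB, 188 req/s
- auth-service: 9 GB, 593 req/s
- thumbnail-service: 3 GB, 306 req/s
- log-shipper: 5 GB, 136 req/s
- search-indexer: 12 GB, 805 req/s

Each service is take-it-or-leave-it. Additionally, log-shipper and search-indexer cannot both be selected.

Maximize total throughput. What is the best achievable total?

899

Ranking by ratio (throughput/GB): thumbnail-service 102.00, search-indexer 67.08, auth-service 65.89, ab-test-router 47.00.
Best packing: auth-service + thumbnail-service — 12 GB, 899 total.
The closest alternative, search-indexer, reaches only 805.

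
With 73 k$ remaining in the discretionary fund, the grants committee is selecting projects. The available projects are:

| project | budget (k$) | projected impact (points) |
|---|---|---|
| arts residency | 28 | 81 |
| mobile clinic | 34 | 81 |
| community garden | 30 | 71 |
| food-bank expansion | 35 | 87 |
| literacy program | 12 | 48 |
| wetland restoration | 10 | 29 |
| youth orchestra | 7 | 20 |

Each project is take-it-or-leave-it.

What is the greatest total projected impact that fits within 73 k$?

200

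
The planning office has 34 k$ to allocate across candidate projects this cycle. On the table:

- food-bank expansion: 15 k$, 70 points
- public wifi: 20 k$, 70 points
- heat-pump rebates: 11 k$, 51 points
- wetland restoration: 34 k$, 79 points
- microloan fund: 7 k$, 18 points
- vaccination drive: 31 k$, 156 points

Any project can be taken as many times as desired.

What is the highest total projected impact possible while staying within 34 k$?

156

Vaccination drive uses 31 of the 34 k$ and totals 156.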